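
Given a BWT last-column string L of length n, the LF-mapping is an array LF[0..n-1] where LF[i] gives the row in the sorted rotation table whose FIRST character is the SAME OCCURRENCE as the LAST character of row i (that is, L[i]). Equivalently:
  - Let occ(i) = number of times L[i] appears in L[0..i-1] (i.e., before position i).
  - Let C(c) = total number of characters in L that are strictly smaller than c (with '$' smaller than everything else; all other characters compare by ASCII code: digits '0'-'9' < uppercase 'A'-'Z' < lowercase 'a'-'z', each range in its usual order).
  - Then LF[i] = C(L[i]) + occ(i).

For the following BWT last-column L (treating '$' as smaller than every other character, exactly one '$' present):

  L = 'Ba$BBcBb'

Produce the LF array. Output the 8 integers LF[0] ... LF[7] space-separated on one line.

Answer: 1 5 0 2 3 7 4 6

Derivation:
Char counts: '$':1, 'B':4, 'a':1, 'b':1, 'c':1
C (first-col start): C('$')=0, C('B')=1, C('a')=5, C('b')=6, C('c')=7
L[0]='B': occ=0, LF[0]=C('B')+0=1+0=1
L[1]='a': occ=0, LF[1]=C('a')+0=5+0=5
L[2]='$': occ=0, LF[2]=C('$')+0=0+0=0
L[3]='B': occ=1, LF[3]=C('B')+1=1+1=2
L[4]='B': occ=2, LF[4]=C('B')+2=1+2=3
L[5]='c': occ=0, LF[5]=C('c')+0=7+0=7
L[6]='B': occ=3, LF[6]=C('B')+3=1+3=4
L[7]='b': occ=0, LF[7]=C('b')+0=6+0=6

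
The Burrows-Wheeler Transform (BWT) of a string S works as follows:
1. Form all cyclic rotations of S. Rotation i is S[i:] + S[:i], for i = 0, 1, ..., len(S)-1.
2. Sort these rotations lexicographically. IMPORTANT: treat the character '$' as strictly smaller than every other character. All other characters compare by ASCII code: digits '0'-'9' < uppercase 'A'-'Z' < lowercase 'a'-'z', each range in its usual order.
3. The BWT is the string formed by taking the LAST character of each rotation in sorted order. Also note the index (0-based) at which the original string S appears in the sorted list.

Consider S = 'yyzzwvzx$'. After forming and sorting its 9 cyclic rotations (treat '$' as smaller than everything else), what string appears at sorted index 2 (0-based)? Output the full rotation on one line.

All 9 rotations (rotation i = S[i:]+S[:i]):
  rot[0] = yyzzwvzx$
  rot[1] = yzzwvzx$y
  rot[2] = zzwvzx$yy
  rot[3] = zwvzx$yyz
  rot[4] = wvzx$yyzz
  rot[5] = vzx$yyzzw
  rot[6] = zx$yyzzwv
  rot[7] = x$yyzzwvz
  rot[8] = $yyzzwvzx
Sorted (with $ < everything):
  sorted[0] = $yyzzwvzx
  sorted[1] = vzx$yyzzw
  sorted[2] = wvzx$yyzz
  sorted[3] = x$yyzzwvz
  sorted[4] = yyzzwvzx$
  sorted[5] = yzzwvzx$y
  sorted[6] = zwvzx$yyz
  sorted[7] = zx$yyzzwv
  sorted[8] = zzwvzx$yy
sorted[2] = wvzx$yyzz

Answer: wvzx$yyzz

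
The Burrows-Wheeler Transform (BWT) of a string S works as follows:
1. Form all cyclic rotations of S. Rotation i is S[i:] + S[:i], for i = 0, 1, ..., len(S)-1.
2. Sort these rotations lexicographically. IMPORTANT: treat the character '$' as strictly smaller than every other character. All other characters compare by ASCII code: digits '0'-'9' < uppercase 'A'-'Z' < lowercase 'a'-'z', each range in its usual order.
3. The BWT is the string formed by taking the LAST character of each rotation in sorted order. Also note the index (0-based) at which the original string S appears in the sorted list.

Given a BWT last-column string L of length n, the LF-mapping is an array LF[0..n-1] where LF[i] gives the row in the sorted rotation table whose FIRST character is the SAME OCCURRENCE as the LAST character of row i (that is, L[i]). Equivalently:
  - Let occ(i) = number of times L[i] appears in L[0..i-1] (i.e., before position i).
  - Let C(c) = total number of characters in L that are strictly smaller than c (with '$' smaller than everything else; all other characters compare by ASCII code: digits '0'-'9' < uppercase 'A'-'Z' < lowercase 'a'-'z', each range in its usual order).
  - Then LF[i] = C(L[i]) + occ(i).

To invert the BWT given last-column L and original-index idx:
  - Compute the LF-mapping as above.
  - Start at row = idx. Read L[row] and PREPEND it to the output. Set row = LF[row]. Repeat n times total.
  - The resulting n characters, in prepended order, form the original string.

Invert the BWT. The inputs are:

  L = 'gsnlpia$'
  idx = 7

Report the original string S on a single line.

LF mapping: 2 7 5 4 6 3 1 0
Walk LF starting at row 7, prepending L[row]:
  step 1: row=7, L[7]='$', prepend. Next row=LF[7]=0
  step 2: row=0, L[0]='g', prepend. Next row=LF[0]=2
  step 3: row=2, L[2]='n', prepend. Next row=LF[2]=5
  step 4: row=5, L[5]='i', prepend. Next row=LF[5]=3
  step 5: row=3, L[3]='l', prepend. Next row=LF[3]=4
  step 6: row=4, L[4]='p', prepend. Next row=LF[4]=6
  step 7: row=6, L[6]='a', prepend. Next row=LF[6]=1
  step 8: row=1, L[1]='s', prepend. Next row=LF[1]=7
Reversed output: sapling$

Answer: sapling$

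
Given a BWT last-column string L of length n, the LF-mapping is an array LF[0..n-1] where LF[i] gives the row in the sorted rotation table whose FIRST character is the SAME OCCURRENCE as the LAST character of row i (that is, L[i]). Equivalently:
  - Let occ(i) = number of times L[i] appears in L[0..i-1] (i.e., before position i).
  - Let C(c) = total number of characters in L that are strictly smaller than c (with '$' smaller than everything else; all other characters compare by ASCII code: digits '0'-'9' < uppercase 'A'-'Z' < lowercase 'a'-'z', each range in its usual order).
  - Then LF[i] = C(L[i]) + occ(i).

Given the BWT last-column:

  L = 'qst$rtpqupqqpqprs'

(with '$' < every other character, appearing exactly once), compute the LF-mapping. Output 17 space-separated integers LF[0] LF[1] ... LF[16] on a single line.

Answer: 5 12 14 0 10 15 1 6 16 2 7 8 3 9 4 11 13

Derivation:
Char counts: '$':1, 'p':4, 'q':5, 'r':2, 's':2, 't':2, 'u':1
C (first-col start): C('$')=0, C('p')=1, C('q')=5, C('r')=10, C('s')=12, C('t')=14, C('u')=16
L[0]='q': occ=0, LF[0]=C('q')+0=5+0=5
L[1]='s': occ=0, LF[1]=C('s')+0=12+0=12
L[2]='t': occ=0, LF[2]=C('t')+0=14+0=14
L[3]='$': occ=0, LF[3]=C('$')+0=0+0=0
L[4]='r': occ=0, LF[4]=C('r')+0=10+0=10
L[5]='t': occ=1, LF[5]=C('t')+1=14+1=15
L[6]='p': occ=0, LF[6]=C('p')+0=1+0=1
L[7]='q': occ=1, LF[7]=C('q')+1=5+1=6
L[8]='u': occ=0, LF[8]=C('u')+0=16+0=16
L[9]='p': occ=1, LF[9]=C('p')+1=1+1=2
L[10]='q': occ=2, LF[10]=C('q')+2=5+2=7
L[11]='q': occ=3, LF[11]=C('q')+3=5+3=8
L[12]='p': occ=2, LF[12]=C('p')+2=1+2=3
L[13]='q': occ=4, LF[13]=C('q')+4=5+4=9
L[14]='p': occ=3, LF[14]=C('p')+3=1+3=4
L[15]='r': occ=1, LF[15]=C('r')+1=10+1=11
L[16]='s': occ=1, LF[16]=C('s')+1=12+1=13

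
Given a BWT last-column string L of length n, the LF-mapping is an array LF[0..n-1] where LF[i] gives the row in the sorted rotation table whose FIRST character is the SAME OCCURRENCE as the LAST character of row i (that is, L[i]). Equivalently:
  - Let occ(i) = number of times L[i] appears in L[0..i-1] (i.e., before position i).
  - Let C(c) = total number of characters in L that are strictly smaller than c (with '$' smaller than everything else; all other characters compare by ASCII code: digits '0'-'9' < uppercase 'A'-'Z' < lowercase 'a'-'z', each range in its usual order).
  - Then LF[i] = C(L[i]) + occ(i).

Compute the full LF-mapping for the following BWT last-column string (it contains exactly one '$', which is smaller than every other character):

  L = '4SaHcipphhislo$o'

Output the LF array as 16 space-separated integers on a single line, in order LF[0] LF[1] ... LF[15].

Answer: 1 3 4 2 5 8 13 14 6 7 9 15 10 11 0 12

Derivation:
Char counts: '$':1, '4':1, 'H':1, 'S':1, 'a':1, 'c':1, 'h':2, 'i':2, 'l':1, 'o':2, 'p':2, 's':1
C (first-col start): C('$')=0, C('4')=1, C('H')=2, C('S')=3, C('a')=4, C('c')=5, C('h')=6, C('i')=8, C('l')=10, C('o')=11, C('p')=13, C('s')=15
L[0]='4': occ=0, LF[0]=C('4')+0=1+0=1
L[1]='S': occ=0, LF[1]=C('S')+0=3+0=3
L[2]='a': occ=0, LF[2]=C('a')+0=4+0=4
L[3]='H': occ=0, LF[3]=C('H')+0=2+0=2
L[4]='c': occ=0, LF[4]=C('c')+0=5+0=5
L[5]='i': occ=0, LF[5]=C('i')+0=8+0=8
L[6]='p': occ=0, LF[6]=C('p')+0=13+0=13
L[7]='p': occ=1, LF[7]=C('p')+1=13+1=14
L[8]='h': occ=0, LF[8]=C('h')+0=6+0=6
L[9]='h': occ=1, LF[9]=C('h')+1=6+1=7
L[10]='i': occ=1, LF[10]=C('i')+1=8+1=9
L[11]='s': occ=0, LF[11]=C('s')+0=15+0=15
L[12]='l': occ=0, LF[12]=C('l')+0=10+0=10
L[13]='o': occ=0, LF[13]=C('o')+0=11+0=11
L[14]='$': occ=0, LF[14]=C('$')+0=0+0=0
L[15]='o': occ=1, LF[15]=C('o')+1=11+1=12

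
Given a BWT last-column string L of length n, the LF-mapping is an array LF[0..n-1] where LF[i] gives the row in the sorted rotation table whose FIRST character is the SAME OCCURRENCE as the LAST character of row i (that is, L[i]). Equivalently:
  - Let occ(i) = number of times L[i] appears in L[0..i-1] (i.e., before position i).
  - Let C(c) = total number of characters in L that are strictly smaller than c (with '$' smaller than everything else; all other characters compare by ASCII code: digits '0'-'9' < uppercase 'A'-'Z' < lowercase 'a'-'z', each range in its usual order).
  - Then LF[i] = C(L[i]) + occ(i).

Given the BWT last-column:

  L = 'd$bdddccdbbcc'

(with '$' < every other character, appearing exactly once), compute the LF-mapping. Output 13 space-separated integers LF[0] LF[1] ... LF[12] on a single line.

Answer: 8 0 1 9 10 11 4 5 12 2 3 6 7

Derivation:
Char counts: '$':1, 'b':3, 'c':4, 'd':5
C (first-col start): C('$')=0, C('b')=1, C('c')=4, C('d')=8
L[0]='d': occ=0, LF[0]=C('d')+0=8+0=8
L[1]='$': occ=0, LF[1]=C('$')+0=0+0=0
L[2]='b': occ=0, LF[2]=C('b')+0=1+0=1
L[3]='d': occ=1, LF[3]=C('d')+1=8+1=9
L[4]='d': occ=2, LF[4]=C('d')+2=8+2=10
L[5]='d': occ=3, LF[5]=C('d')+3=8+3=11
L[6]='c': occ=0, LF[6]=C('c')+0=4+0=4
L[7]='c': occ=1, LF[7]=C('c')+1=4+1=5
L[8]='d': occ=4, LF[8]=C('d')+4=8+4=12
L[9]='b': occ=1, LF[9]=C('b')+1=1+1=2
L[10]='b': occ=2, LF[10]=C('b')+2=1+2=3
L[11]='c': occ=2, LF[11]=C('c')+2=4+2=6
L[12]='c': occ=3, LF[12]=C('c')+3=4+3=7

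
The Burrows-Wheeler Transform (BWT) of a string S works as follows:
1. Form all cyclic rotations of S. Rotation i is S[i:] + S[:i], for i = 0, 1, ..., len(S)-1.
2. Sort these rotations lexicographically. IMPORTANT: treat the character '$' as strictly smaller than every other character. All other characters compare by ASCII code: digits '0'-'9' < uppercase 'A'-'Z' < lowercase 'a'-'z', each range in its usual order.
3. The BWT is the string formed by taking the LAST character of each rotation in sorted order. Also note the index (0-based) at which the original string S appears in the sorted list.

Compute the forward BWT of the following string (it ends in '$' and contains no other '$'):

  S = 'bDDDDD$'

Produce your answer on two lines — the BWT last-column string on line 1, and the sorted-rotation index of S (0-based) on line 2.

Answer: DDDDDb$
6

Derivation:
All 7 rotations (rotation i = S[i:]+S[:i]):
  rot[0] = bDDDDD$
  rot[1] = DDDDD$b
  rot[2] = DDDD$bD
  rot[3] = DDD$bDD
  rot[4] = DD$bDDD
  rot[5] = D$bDDDD
  rot[6] = $bDDDDD
Sorted (with $ < everything):
  sorted[0] = $bDDDDD  (last char: 'D')
  sorted[1] = D$bDDDD  (last char: 'D')
  sorted[2] = DD$bDDD  (last char: 'D')
  sorted[3] = DDD$bDD  (last char: 'D')
  sorted[4] = DDDD$bD  (last char: 'D')
  sorted[5] = DDDDD$b  (last char: 'b')
  sorted[6] = bDDDDD$  (last char: '$')
Last column: DDDDDb$
Original string S is at sorted index 6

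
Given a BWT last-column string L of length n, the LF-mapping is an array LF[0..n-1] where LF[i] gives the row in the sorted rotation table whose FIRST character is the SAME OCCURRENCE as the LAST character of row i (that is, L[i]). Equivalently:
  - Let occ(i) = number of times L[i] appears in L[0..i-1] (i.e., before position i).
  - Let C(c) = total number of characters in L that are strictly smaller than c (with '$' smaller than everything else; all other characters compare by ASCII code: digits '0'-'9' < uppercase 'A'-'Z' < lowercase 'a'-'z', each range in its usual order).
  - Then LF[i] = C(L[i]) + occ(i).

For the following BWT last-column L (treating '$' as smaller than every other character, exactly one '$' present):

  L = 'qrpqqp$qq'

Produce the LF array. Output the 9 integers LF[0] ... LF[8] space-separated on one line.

Char counts: '$':1, 'p':2, 'q':5, 'r':1
C (first-col start): C('$')=0, C('p')=1, C('q')=3, C('r')=8
L[0]='q': occ=0, LF[0]=C('q')+0=3+0=3
L[1]='r': occ=0, LF[1]=C('r')+0=8+0=8
L[2]='p': occ=0, LF[2]=C('p')+0=1+0=1
L[3]='q': occ=1, LF[3]=C('q')+1=3+1=4
L[4]='q': occ=2, LF[4]=C('q')+2=3+2=5
L[5]='p': occ=1, LF[5]=C('p')+1=1+1=2
L[6]='$': occ=0, LF[6]=C('$')+0=0+0=0
L[7]='q': occ=3, LF[7]=C('q')+3=3+3=6
L[8]='q': occ=4, LF[8]=C('q')+4=3+4=7

Answer: 3 8 1 4 5 2 0 6 7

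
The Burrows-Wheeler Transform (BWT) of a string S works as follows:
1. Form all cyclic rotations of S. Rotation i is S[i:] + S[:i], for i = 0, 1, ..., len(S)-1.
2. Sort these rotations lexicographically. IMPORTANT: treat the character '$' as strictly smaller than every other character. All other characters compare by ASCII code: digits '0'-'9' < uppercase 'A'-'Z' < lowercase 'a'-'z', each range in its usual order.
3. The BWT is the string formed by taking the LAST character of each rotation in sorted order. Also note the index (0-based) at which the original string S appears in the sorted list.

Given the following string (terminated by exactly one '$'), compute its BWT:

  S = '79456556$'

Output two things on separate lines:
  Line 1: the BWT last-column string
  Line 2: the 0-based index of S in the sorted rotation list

Answer: 6965455$7
7

Derivation:
All 9 rotations (rotation i = S[i:]+S[:i]):
  rot[0] = 79456556$
  rot[1] = 9456556$7
  rot[2] = 456556$79
  rot[3] = 56556$794
  rot[4] = 6556$7945
  rot[5] = 556$79456
  rot[6] = 56$794565
  rot[7] = 6$7945655
  rot[8] = $79456556
Sorted (with $ < everything):
  sorted[0] = $79456556  (last char: '6')
  sorted[1] = 456556$79  (last char: '9')
  sorted[2] = 556$79456  (last char: '6')
  sorted[3] = 56$794565  (last char: '5')
  sorted[4] = 56556$794  (last char: '4')
  sorted[5] = 6$7945655  (last char: '5')
  sorted[6] = 6556$7945  (last char: '5')
  sorted[7] = 79456556$  (last char: '$')
  sorted[8] = 9456556$7  (last char: '7')
Last column: 6965455$7
Original string S is at sorted index 7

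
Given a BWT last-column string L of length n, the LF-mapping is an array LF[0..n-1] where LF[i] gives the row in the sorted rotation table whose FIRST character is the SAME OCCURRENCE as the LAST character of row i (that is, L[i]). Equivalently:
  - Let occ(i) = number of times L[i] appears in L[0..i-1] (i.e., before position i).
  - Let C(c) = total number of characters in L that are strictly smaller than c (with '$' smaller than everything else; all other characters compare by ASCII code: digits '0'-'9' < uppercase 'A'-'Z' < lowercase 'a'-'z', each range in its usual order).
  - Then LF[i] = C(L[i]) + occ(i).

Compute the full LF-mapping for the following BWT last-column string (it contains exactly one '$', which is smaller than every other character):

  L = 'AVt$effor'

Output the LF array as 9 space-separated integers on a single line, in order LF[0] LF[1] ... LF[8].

Char counts: '$':1, 'A':1, 'V':1, 'e':1, 'f':2, 'o':1, 'r':1, 't':1
C (first-col start): C('$')=0, C('A')=1, C('V')=2, C('e')=3, C('f')=4, C('o')=6, C('r')=7, C('t')=8
L[0]='A': occ=0, LF[0]=C('A')+0=1+0=1
L[1]='V': occ=0, LF[1]=C('V')+0=2+0=2
L[2]='t': occ=0, LF[2]=C('t')+0=8+0=8
L[3]='$': occ=0, LF[3]=C('$')+0=0+0=0
L[4]='e': occ=0, LF[4]=C('e')+0=3+0=3
L[5]='f': occ=0, LF[5]=C('f')+0=4+0=4
L[6]='f': occ=1, LF[6]=C('f')+1=4+1=5
L[7]='o': occ=0, LF[7]=C('o')+0=6+0=6
L[8]='r': occ=0, LF[8]=C('r')+0=7+0=7

Answer: 1 2 8 0 3 4 5 6 7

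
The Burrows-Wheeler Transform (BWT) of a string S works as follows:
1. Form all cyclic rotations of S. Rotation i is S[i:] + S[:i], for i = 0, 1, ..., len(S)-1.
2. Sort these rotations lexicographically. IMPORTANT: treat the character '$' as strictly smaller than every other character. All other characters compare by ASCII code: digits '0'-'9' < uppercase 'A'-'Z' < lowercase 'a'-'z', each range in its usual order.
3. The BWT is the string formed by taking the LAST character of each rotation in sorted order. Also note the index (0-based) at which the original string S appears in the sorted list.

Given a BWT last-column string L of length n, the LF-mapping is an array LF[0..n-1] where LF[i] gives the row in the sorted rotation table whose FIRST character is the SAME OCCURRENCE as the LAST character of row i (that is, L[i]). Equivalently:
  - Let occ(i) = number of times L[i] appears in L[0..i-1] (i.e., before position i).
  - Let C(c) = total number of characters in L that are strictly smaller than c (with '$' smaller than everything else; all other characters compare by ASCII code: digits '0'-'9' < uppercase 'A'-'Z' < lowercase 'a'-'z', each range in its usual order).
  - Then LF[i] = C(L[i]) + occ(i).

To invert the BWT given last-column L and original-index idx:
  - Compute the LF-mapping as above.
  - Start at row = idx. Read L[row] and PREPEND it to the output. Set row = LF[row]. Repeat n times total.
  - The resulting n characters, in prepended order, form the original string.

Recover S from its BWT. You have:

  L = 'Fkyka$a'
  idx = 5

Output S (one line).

Answer: kayakF$

Derivation:
LF mapping: 1 4 6 5 2 0 3
Walk LF starting at row 5, prepending L[row]:
  step 1: row=5, L[5]='$', prepend. Next row=LF[5]=0
  step 2: row=0, L[0]='F', prepend. Next row=LF[0]=1
  step 3: row=1, L[1]='k', prepend. Next row=LF[1]=4
  step 4: row=4, L[4]='a', prepend. Next row=LF[4]=2
  step 5: row=2, L[2]='y', prepend. Next row=LF[2]=6
  step 6: row=6, L[6]='a', prepend. Next row=LF[6]=3
  step 7: row=3, L[3]='k', prepend. Next row=LF[3]=5
Reversed output: kayakF$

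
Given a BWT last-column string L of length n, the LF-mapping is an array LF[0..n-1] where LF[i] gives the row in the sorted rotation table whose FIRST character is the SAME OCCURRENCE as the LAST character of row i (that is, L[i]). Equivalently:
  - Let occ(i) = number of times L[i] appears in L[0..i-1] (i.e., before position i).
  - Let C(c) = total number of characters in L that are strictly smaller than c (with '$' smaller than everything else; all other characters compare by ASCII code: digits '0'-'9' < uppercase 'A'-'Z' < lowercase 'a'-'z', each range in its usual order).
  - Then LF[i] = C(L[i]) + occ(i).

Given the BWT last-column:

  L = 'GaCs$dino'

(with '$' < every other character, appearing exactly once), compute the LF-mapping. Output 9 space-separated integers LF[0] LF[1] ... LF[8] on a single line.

Answer: 2 3 1 8 0 4 5 6 7

Derivation:
Char counts: '$':1, 'C':1, 'G':1, 'a':1, 'd':1, 'i':1, 'n':1, 'o':1, 's':1
C (first-col start): C('$')=0, C('C')=1, C('G')=2, C('a')=3, C('d')=4, C('i')=5, C('n')=6, C('o')=7, C('s')=8
L[0]='G': occ=0, LF[0]=C('G')+0=2+0=2
L[1]='a': occ=0, LF[1]=C('a')+0=3+0=3
L[2]='C': occ=0, LF[2]=C('C')+0=1+0=1
L[3]='s': occ=0, LF[3]=C('s')+0=8+0=8
L[4]='$': occ=0, LF[4]=C('$')+0=0+0=0
L[5]='d': occ=0, LF[5]=C('d')+0=4+0=4
L[6]='i': occ=0, LF[6]=C('i')+0=5+0=5
L[7]='n': occ=0, LF[7]=C('n')+0=6+0=6
L[8]='o': occ=0, LF[8]=C('o')+0=7+0=7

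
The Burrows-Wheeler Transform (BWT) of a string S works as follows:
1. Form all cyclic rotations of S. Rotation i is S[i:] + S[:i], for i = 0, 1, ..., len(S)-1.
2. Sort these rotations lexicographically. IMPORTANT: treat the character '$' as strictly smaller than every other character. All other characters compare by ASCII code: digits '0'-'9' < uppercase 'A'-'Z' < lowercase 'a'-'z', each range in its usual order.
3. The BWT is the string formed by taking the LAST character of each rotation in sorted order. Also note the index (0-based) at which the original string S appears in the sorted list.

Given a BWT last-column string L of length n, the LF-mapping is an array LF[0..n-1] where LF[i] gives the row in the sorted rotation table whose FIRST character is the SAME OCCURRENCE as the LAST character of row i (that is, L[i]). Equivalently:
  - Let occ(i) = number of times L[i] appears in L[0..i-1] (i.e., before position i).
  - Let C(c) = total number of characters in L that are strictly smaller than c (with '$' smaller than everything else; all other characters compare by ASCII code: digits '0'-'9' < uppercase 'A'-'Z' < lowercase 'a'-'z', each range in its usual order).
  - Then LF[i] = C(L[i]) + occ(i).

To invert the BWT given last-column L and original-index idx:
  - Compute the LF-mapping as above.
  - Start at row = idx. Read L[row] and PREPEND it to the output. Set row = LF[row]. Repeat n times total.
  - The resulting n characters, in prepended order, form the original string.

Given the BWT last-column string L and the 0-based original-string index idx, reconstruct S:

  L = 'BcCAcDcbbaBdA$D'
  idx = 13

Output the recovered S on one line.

LF mapping: 3 11 5 1 12 6 13 9 10 8 4 14 2 0 7
Walk LF starting at row 13, prepending L[row]:
  step 1: row=13, L[13]='$', prepend. Next row=LF[13]=0
  step 2: row=0, L[0]='B', prepend. Next row=LF[0]=3
  step 3: row=3, L[3]='A', prepend. Next row=LF[3]=1
  step 4: row=1, L[1]='c', prepend. Next row=LF[1]=11
  step 5: row=11, L[11]='d', prepend. Next row=LF[11]=14
  step 6: row=14, L[14]='D', prepend. Next row=LF[14]=7
  step 7: row=7, L[7]='b', prepend. Next row=LF[7]=9
  step 8: row=9, L[9]='a', prepend. Next row=LF[9]=8
  step 9: row=8, L[8]='b', prepend. Next row=LF[8]=10
  step 10: row=10, L[10]='B', prepend. Next row=LF[10]=4
  step 11: row=4, L[4]='c', prepend. Next row=LF[4]=12
  step 12: row=12, L[12]='A', prepend. Next row=LF[12]=2
  step 13: row=2, L[2]='C', prepend. Next row=LF[2]=5
  step 14: row=5, L[5]='D', prepend. Next row=LF[5]=6
  step 15: row=6, L[6]='c', prepend. Next row=LF[6]=13
Reversed output: cDCAcBbabDdcAB$

Answer: cDCAcBbabDdcAB$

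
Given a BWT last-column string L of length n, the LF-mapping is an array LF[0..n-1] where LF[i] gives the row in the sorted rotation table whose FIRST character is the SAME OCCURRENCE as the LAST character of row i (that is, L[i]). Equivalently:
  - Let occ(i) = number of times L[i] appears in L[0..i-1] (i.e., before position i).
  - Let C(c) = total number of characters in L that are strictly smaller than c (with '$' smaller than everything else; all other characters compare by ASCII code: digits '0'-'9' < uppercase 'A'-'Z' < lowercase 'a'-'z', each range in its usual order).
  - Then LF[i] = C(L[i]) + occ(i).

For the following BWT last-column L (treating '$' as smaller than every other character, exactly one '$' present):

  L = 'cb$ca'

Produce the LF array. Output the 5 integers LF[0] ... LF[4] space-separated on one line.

Answer: 3 2 0 4 1

Derivation:
Char counts: '$':1, 'a':1, 'b':1, 'c':2
C (first-col start): C('$')=0, C('a')=1, C('b')=2, C('c')=3
L[0]='c': occ=0, LF[0]=C('c')+0=3+0=3
L[1]='b': occ=0, LF[1]=C('b')+0=2+0=2
L[2]='$': occ=0, LF[2]=C('$')+0=0+0=0
L[3]='c': occ=1, LF[3]=C('c')+1=3+1=4
L[4]='a': occ=0, LF[4]=C('a')+0=1+0=1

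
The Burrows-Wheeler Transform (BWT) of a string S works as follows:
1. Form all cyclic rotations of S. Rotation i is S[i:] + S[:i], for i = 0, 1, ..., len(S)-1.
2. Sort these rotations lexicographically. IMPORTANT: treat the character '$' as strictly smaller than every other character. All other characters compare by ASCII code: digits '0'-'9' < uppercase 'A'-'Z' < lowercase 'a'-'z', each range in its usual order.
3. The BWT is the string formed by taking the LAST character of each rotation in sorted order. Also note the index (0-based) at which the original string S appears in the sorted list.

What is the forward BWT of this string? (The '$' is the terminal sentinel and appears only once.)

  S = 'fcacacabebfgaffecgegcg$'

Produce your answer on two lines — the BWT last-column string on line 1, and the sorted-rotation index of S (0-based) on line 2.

All 23 rotations (rotation i = S[i:]+S[:i]):
  rot[0] = fcacacabebfgaffecgegcg$
  rot[1] = cacacabebfgaffecgegcg$f
  rot[2] = acacabebfgaffecgegcg$fc
  rot[3] = cacabebfgaffecgegcg$fca
  rot[4] = acabebfgaffecgegcg$fcac
  rot[5] = cabebfgaffecgegcg$fcaca
  rot[6] = abebfgaffecgegcg$fcacac
  rot[7] = bebfgaffecgegcg$fcacaca
  rot[8] = ebfgaffecgegcg$fcacacab
  rot[9] = bfgaffecgegcg$fcacacabe
  rot[10] = fgaffecgegcg$fcacacabeb
  rot[11] = gaffecgegcg$fcacacabebf
  rot[12] = affecgegcg$fcacacabebfg
  rot[13] = ffecgegcg$fcacacabebfga
  rot[14] = fecgegcg$fcacacabebfgaf
  rot[15] = ecgegcg$fcacacabebfgaff
  rot[16] = cgegcg$fcacacabebfgaffe
  rot[17] = gegcg$fcacacabebfgaffec
  rot[18] = egcg$fcacacabebfgaffecg
  rot[19] = gcg$fcacacabebfgaffecge
  rot[20] = cg$fcacacabebfgaffecgeg
  rot[21] = g$fcacacabebfgaffecgegc
  rot[22] = $fcacacabebfgaffecgegcg
Sorted (with $ < everything):
  sorted[0] = $fcacacabebfgaffecgegcg  (last char: 'g')
  sorted[1] = abebfgaffecgegcg$fcacac  (last char: 'c')
  sorted[2] = acabebfgaffecgegcg$fcac  (last char: 'c')
  sorted[3] = acacabebfgaffecgegcg$fc  (last char: 'c')
  sorted[4] = affecgegcg$fcacacabebfg  (last char: 'g')
  sorted[5] = bebfgaffecgegcg$fcacaca  (last char: 'a')
  sorted[6] = bfgaffecgegcg$fcacacabe  (last char: 'e')
  sorted[7] = cabebfgaffecgegcg$fcaca  (last char: 'a')
  sorted[8] = cacabebfgaffecgegcg$fca  (last char: 'a')
  sorted[9] = cacacabebfgaffecgegcg$f  (last char: 'f')
  sorted[10] = cg$fcacacabebfgaffecgeg  (last char: 'g')
  sorted[11] = cgegcg$fcacacabebfgaffe  (last char: 'e')
  sorted[12] = ebfgaffecgegcg$fcacacab  (last char: 'b')
  sorted[13] = ecgegcg$fcacacabebfgaff  (last char: 'f')
  sorted[14] = egcg$fcacacabebfgaffecg  (last char: 'g')
  sorted[15] = fcacacabebfgaffecgegcg$  (last char: '$')
  sorted[16] = fecgegcg$fcacacabebfgaf  (last char: 'f')
  sorted[17] = ffecgegcg$fcacacabebfga  (last char: 'a')
  sorted[18] = fgaffecgegcg$fcacacabeb  (last char: 'b')
  sorted[19] = g$fcacacabebfgaffecgegc  (last char: 'c')
  sorted[20] = gaffecgegcg$fcacacabebf  (last char: 'f')
  sorted[21] = gcg$fcacacabebfgaffecge  (last char: 'e')
  sorted[22] = gegcg$fcacacabebfgaffec  (last char: 'c')
Last column: gcccgaeaafgebfg$fabcfec
Original string S is at sorted index 15

Answer: gcccgaeaafgebfg$fabcfec
15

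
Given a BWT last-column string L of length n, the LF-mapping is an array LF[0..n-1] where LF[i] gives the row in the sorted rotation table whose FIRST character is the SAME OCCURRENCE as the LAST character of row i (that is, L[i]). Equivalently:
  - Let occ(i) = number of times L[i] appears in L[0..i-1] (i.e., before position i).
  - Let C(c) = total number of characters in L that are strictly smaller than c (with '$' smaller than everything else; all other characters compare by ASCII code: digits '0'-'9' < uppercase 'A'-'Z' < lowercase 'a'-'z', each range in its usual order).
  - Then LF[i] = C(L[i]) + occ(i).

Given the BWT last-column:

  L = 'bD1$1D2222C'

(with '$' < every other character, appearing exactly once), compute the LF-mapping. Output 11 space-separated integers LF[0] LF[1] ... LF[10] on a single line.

Answer: 10 8 1 0 2 9 3 4 5 6 7

Derivation:
Char counts: '$':1, '1':2, '2':4, 'C':1, 'D':2, 'b':1
C (first-col start): C('$')=0, C('1')=1, C('2')=3, C('C')=7, C('D')=8, C('b')=10
L[0]='b': occ=0, LF[0]=C('b')+0=10+0=10
L[1]='D': occ=0, LF[1]=C('D')+0=8+0=8
L[2]='1': occ=0, LF[2]=C('1')+0=1+0=1
L[3]='$': occ=0, LF[3]=C('$')+0=0+0=0
L[4]='1': occ=1, LF[4]=C('1')+1=1+1=2
L[5]='D': occ=1, LF[5]=C('D')+1=8+1=9
L[6]='2': occ=0, LF[6]=C('2')+0=3+0=3
L[7]='2': occ=1, LF[7]=C('2')+1=3+1=4
L[8]='2': occ=2, LF[8]=C('2')+2=3+2=5
L[9]='2': occ=3, LF[9]=C('2')+3=3+3=6
L[10]='C': occ=0, LF[10]=C('C')+0=7+0=7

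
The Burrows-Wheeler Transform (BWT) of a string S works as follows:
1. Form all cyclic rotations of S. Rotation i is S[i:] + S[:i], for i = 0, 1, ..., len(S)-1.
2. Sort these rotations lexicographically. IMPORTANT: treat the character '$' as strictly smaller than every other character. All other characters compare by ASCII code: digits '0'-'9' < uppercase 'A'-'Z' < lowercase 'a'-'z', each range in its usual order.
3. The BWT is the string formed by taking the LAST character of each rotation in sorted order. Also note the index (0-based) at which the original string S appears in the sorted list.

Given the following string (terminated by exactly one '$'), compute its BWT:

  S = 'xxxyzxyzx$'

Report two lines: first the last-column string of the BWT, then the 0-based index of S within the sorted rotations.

Answer: xz$xzxxxyy
2

Derivation:
All 10 rotations (rotation i = S[i:]+S[:i]):
  rot[0] = xxxyzxyzx$
  rot[1] = xxyzxyzx$x
  rot[2] = xyzxyzx$xx
  rot[3] = yzxyzx$xxx
  rot[4] = zxyzx$xxxy
  rot[5] = xyzx$xxxyz
  rot[6] = yzx$xxxyzx
  rot[7] = zx$xxxyzxy
  rot[8] = x$xxxyzxyz
  rot[9] = $xxxyzxyzx
Sorted (with $ < everything):
  sorted[0] = $xxxyzxyzx  (last char: 'x')
  sorted[1] = x$xxxyzxyz  (last char: 'z')
  sorted[2] = xxxyzxyzx$  (last char: '$')
  sorted[3] = xxyzxyzx$x  (last char: 'x')
  sorted[4] = xyzx$xxxyz  (last char: 'z')
  sorted[5] = xyzxyzx$xx  (last char: 'x')
  sorted[6] = yzx$xxxyzx  (last char: 'x')
  sorted[7] = yzxyzx$xxx  (last char: 'x')
  sorted[8] = zx$xxxyzxy  (last char: 'y')
  sorted[9] = zxyzx$xxxy  (last char: 'y')
Last column: xz$xzxxxyy
Original string S is at sorted index 2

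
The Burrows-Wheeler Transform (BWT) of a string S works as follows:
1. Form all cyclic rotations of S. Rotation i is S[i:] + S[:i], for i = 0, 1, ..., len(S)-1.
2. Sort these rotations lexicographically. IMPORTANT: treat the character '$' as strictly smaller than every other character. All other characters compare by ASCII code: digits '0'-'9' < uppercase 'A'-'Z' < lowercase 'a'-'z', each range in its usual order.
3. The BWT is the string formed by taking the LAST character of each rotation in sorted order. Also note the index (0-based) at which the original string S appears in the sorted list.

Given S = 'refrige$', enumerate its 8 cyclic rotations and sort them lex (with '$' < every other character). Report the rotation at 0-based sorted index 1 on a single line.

All 8 rotations (rotation i = S[i:]+S[:i]):
  rot[0] = refrige$
  rot[1] = efrige$r
  rot[2] = frige$re
  rot[3] = rige$ref
  rot[4] = ige$refr
  rot[5] = ge$refri
  rot[6] = e$refrig
  rot[7] = $refrige
Sorted (with $ < everything):
  sorted[0] = $refrige
  sorted[1] = e$refrig
  sorted[2] = efrige$r
  sorted[3] = frige$re
  sorted[4] = ge$refri
  sorted[5] = ige$refr
  sorted[6] = refrige$
  sorted[7] = rige$ref
sorted[1] = e$refrig

Answer: e$refrig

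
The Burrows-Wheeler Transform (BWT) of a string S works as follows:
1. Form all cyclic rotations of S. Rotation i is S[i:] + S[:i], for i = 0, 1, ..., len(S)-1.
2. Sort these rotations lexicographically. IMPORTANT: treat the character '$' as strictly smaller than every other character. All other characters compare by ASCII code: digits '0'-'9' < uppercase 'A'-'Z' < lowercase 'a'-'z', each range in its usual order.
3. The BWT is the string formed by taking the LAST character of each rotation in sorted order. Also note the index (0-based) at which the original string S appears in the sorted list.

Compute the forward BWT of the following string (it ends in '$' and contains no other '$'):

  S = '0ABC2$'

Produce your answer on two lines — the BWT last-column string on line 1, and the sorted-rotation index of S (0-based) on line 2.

All 6 rotations (rotation i = S[i:]+S[:i]):
  rot[0] = 0ABC2$
  rot[1] = ABC2$0
  rot[2] = BC2$0A
  rot[3] = C2$0AB
  rot[4] = 2$0ABC
  rot[5] = $0ABC2
Sorted (with $ < everything):
  sorted[0] = $0ABC2  (last char: '2')
  sorted[1] = 0ABC2$  (last char: '$')
  sorted[2] = 2$0ABC  (last char: 'C')
  sorted[3] = ABC2$0  (last char: '0')
  sorted[4] = BC2$0A  (last char: 'A')
  sorted[5] = C2$0AB  (last char: 'B')
Last column: 2$C0AB
Original string S is at sorted index 1

Answer: 2$C0AB
1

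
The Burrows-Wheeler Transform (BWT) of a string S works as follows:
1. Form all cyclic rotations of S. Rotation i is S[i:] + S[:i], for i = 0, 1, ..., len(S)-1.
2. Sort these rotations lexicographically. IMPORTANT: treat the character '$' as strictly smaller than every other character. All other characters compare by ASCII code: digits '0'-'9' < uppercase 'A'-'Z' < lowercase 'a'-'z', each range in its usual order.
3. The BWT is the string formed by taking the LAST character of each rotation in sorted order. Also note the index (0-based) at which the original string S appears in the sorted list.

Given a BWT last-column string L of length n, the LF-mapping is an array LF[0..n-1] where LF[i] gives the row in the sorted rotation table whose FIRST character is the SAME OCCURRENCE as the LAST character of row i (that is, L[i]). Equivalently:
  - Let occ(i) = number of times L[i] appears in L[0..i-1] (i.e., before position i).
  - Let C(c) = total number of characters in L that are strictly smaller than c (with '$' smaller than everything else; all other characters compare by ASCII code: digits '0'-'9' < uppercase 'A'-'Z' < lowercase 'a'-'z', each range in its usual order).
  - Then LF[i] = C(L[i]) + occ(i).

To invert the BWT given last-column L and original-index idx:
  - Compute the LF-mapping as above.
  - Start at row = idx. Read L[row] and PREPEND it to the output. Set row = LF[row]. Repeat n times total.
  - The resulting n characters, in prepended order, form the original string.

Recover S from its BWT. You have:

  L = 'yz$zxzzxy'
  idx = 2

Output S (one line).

LF mapping: 3 5 0 6 1 7 8 2 4
Walk LF starting at row 2, prepending L[row]:
  step 1: row=2, L[2]='$', prepend. Next row=LF[2]=0
  step 2: row=0, L[0]='y', prepend. Next row=LF[0]=3
  step 3: row=3, L[3]='z', prepend. Next row=LF[3]=6
  step 4: row=6, L[6]='z', prepend. Next row=LF[6]=8
  step 5: row=8, L[8]='y', prepend. Next row=LF[8]=4
  step 6: row=4, L[4]='x', prepend. Next row=LF[4]=1
  step 7: row=1, L[1]='z', prepend. Next row=LF[1]=5
  step 8: row=5, L[5]='z', prepend. Next row=LF[5]=7
  step 9: row=7, L[7]='x', prepend. Next row=LF[7]=2
Reversed output: xzzxyzzy$

Answer: xzzxyzzy$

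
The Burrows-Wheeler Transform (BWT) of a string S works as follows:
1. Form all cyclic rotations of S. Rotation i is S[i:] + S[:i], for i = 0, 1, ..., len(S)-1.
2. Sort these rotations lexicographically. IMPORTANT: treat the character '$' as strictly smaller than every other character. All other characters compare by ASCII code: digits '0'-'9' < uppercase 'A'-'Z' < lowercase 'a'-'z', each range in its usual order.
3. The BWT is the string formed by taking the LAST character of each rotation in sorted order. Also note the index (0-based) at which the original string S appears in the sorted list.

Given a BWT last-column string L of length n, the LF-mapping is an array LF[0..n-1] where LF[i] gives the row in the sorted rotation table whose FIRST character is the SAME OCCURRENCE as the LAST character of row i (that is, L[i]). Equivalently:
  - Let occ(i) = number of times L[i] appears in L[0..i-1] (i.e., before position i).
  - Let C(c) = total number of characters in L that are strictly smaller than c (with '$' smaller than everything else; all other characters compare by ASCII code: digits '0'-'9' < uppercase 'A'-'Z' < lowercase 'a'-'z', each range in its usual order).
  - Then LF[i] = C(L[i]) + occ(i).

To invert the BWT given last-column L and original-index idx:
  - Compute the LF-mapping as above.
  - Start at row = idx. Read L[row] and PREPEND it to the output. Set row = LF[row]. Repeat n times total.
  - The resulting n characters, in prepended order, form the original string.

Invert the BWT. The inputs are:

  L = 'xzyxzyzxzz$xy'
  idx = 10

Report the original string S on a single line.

LF mapping: 1 8 5 2 9 6 10 3 11 12 0 4 7
Walk LF starting at row 10, prepending L[row]:
  step 1: row=10, L[10]='$', prepend. Next row=LF[10]=0
  step 2: row=0, L[0]='x', prepend. Next row=LF[0]=1
  step 3: row=1, L[1]='z', prepend. Next row=LF[1]=8
  step 4: row=8, L[8]='z', prepend. Next row=LF[8]=11
  step 5: row=11, L[11]='x', prepend. Next row=LF[11]=4
  step 6: row=4, L[4]='z', prepend. Next row=LF[4]=9
  step 7: row=9, L[9]='z', prepend. Next row=LF[9]=12
  step 8: row=12, L[12]='y', prepend. Next row=LF[12]=7
  step 9: row=7, L[7]='x', prepend. Next row=LF[7]=3
  step 10: row=3, L[3]='x', prepend. Next row=LF[3]=2
  step 11: row=2, L[2]='y', prepend. Next row=LF[2]=5
  step 12: row=5, L[5]='y', prepend. Next row=LF[5]=6
  step 13: row=6, L[6]='z', prepend. Next row=LF[6]=10
Reversed output: zyyxxyzzxzzx$

Answer: zyyxxyzzxzzx$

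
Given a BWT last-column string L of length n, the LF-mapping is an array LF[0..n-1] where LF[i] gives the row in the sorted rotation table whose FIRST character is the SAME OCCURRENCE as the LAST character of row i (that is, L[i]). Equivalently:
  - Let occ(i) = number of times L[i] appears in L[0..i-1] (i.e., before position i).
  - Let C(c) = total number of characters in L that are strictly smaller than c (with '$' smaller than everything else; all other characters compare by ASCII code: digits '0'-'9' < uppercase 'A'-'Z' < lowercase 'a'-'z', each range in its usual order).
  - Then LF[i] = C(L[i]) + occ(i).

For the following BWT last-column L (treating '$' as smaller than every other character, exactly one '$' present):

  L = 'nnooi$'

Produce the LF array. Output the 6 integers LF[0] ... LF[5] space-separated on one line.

Answer: 2 3 4 5 1 0

Derivation:
Char counts: '$':1, 'i':1, 'n':2, 'o':2
C (first-col start): C('$')=0, C('i')=1, C('n')=2, C('o')=4
L[0]='n': occ=0, LF[0]=C('n')+0=2+0=2
L[1]='n': occ=1, LF[1]=C('n')+1=2+1=3
L[2]='o': occ=0, LF[2]=C('o')+0=4+0=4
L[3]='o': occ=1, LF[3]=C('o')+1=4+1=5
L[4]='i': occ=0, LF[4]=C('i')+0=1+0=1
L[5]='$': occ=0, LF[5]=C('$')+0=0+0=0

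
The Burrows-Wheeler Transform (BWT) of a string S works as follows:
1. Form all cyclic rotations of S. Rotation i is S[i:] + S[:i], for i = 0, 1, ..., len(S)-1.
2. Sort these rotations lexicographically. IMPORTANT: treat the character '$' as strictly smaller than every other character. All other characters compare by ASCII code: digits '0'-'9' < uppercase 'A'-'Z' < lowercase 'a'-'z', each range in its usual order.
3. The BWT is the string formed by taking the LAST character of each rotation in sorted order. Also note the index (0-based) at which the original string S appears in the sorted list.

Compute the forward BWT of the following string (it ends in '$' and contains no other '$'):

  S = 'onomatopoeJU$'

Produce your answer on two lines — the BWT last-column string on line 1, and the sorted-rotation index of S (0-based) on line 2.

All 13 rotations (rotation i = S[i:]+S[:i]):
  rot[0] = onomatopoeJU$
  rot[1] = nomatopoeJU$o
  rot[2] = omatopoeJU$on
  rot[3] = matopoeJU$ono
  rot[4] = atopoeJU$onom
  rot[5] = topoeJU$onoma
  rot[6] = opoeJU$onomat
  rot[7] = poeJU$onomato
  rot[8] = oeJU$onomatop
  rot[9] = eJU$onomatopo
  rot[10] = JU$onomatopoe
  rot[11] = U$onomatopoeJ
  rot[12] = $onomatopoeJU
Sorted (with $ < everything):
  sorted[0] = $onomatopoeJU  (last char: 'U')
  sorted[1] = JU$onomatopoe  (last char: 'e')
  sorted[2] = U$onomatopoeJ  (last char: 'J')
  sorted[3] = atopoeJU$onom  (last char: 'm')
  sorted[4] = eJU$onomatopo  (last char: 'o')
  sorted[5] = matopoeJU$ono  (last char: 'o')
  sorted[6] = nomatopoeJU$o  (last char: 'o')
  sorted[7] = oeJU$onomatop  (last char: 'p')
  sorted[8] = omatopoeJU$on  (last char: 'n')
  sorted[9] = onomatopoeJU$  (last char: '$')
  sorted[10] = opoeJU$onomat  (last char: 't')
  sorted[11] = poeJU$onomato  (last char: 'o')
  sorted[12] = topoeJU$onoma  (last char: 'a')
Last column: UeJmooopn$toa
Original string S is at sorted index 9

Answer: UeJmooopn$toa
9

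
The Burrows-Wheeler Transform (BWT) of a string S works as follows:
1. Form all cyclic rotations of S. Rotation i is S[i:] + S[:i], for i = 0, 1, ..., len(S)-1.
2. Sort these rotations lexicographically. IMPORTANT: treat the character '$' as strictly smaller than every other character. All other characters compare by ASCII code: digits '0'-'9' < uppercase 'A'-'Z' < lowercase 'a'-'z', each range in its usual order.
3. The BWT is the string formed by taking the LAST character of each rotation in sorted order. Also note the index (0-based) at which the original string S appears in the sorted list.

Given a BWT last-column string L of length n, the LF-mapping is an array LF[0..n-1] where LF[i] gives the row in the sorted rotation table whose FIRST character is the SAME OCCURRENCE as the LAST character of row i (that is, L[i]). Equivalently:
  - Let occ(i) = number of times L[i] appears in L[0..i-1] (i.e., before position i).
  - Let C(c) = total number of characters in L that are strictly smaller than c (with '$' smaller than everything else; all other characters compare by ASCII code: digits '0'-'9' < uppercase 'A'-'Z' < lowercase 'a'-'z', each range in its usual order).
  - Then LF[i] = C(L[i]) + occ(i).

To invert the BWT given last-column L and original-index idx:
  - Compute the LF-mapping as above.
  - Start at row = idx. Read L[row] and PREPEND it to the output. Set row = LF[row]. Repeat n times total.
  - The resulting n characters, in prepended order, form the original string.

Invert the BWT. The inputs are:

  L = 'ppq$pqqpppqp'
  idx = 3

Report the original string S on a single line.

Answer: pppqqpqpqpp$

Derivation:
LF mapping: 1 2 8 0 3 9 10 4 5 6 11 7
Walk LF starting at row 3, prepending L[row]:
  step 1: row=3, L[3]='$', prepend. Next row=LF[3]=0
  step 2: row=0, L[0]='p', prepend. Next row=LF[0]=1
  step 3: row=1, L[1]='p', prepend. Next row=LF[1]=2
  step 4: row=2, L[2]='q', prepend. Next row=LF[2]=8
  step 5: row=8, L[8]='p', prepend. Next row=LF[8]=5
  step 6: row=5, L[5]='q', prepend. Next row=LF[5]=9
  step 7: row=9, L[9]='p', prepend. Next row=LF[9]=6
  step 8: row=6, L[6]='q', prepend. Next row=LF[6]=10
  step 9: row=10, L[10]='q', prepend. Next row=LF[10]=11
  step 10: row=11, L[11]='p', prepend. Next row=LF[11]=7
  step 11: row=7, L[7]='p', prepend. Next row=LF[7]=4
  step 12: row=4, L[4]='p', prepend. Next row=LF[4]=3
Reversed output: pppqqpqpqpp$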